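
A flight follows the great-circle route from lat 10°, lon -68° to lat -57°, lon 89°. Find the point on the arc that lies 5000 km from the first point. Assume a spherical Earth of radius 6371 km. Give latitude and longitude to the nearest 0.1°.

≈ lat -33.1°, lon -54.5°

Convert each endpoint to a unit vector on the sphere (x = cos φ cos λ, y = cos φ sin λ, z = sin φ).
The central angle between the endpoints is δ = arccos(p₁·p₂) ≈ 2.264 rad (129.7°). The total great-circle distance is δ·R ≈ 2.264 × 6371 ≈ 14427 km, so the target fraction is f = 5000/14427 ≈ 0.347.
Interpolate at f ≈ 0.347 with slerp weights a = sin((1−f)δ)/sin δ ≈ 1.295, b = sin(fδ)/sin δ ≈ 0.919.
p = a·p₁ + b·p₂ ≈ (0.487, -0.682, -0.546); φ = arcsin(p_z) ≈ -33.09°, λ = atan2(p_y, p_x) ≈ -54.50°.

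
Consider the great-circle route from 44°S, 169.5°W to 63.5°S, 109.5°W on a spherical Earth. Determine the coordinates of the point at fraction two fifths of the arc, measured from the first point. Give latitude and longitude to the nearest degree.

Convert each endpoint to a unit vector on the sphere (x = cos φ cos λ, y = cos φ sin λ, z = sin φ).
The central angle between the endpoints is δ = arccos(p₁·p₂) ≈ 0.673 rad (38.5°).
Interpolate at f = 2/5 with slerp weights a = sin((1−f)δ)/sin δ ≈ 0.630, b = sin(fδ)/sin δ ≈ 0.427.
p = a·p₁ + b·p₂ ≈ (-0.509, -0.262, -0.820); φ = arcsin(p_z) ≈ -55.05°, λ = atan2(p_y, p_x) ≈ -152.77°.

≈ 55°S, 153°W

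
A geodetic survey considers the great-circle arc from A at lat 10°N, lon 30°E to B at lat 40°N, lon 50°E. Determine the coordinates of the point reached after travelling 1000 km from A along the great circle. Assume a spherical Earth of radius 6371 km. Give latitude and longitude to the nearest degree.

≈ lat 18°N, lon 34°E

Write both endpoints as unit vectors p₁, p₂ with components (cos φ cos λ, cos φ sin λ, sin φ).
The central angle between the endpoints is δ = arccos(p₁·p₂) ≈ 0.608 rad (34.9°). The total great-circle distance is δ·R ≈ 0.608 × 6371 ≈ 3877 km, so the target fraction is f = 1000/3877 ≈ 0.258.
Interpolate at f ≈ 0.258 with slerp weights a = sin((1−f)δ)/sin δ ≈ 0.763, b = sin(fδ)/sin δ ≈ 0.273.
p = a·p₁ + b·p₂ ≈ (0.786, 0.536, 0.308); φ = arcsin(p_z) ≈ 17.96°, λ = atan2(p_y, p_x) ≈ 34.32°.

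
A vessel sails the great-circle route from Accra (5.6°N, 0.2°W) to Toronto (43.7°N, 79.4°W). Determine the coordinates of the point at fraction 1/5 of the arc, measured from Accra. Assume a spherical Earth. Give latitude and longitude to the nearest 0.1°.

Convert each endpoint to a unit vector on the sphere (x = cos φ cos λ, y = cos φ sin λ, z = sin φ).
The central angle between the endpoints is δ = arccos(p₁·p₂) ≈ 1.367 rad (78.3°).
Interpolate at f = 1/5 with slerp weights a = sin((1−f)δ)/sin δ ≈ 0.907, b = sin(fδ)/sin δ ≈ 0.276.
p = a·p₁ + b·p₂ ≈ (0.939, -0.199, 0.279); φ = arcsin(p_z) ≈ 16.20°, λ = atan2(p_y, p_x) ≈ -11.97°.

≈ 16.2°N, 12.0°W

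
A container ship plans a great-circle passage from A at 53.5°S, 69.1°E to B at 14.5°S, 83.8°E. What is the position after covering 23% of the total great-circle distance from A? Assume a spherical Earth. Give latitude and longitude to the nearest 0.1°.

≈ 44.7°S, 74.0°E

Write both endpoints as unit vectors p₁, p₂ with components (cos φ cos λ, cos φ sin λ, sin φ).
The central angle between the endpoints is δ = arccos(p₁·p₂) ≈ 0.710 rad (40.7°).
Interpolate at f = 0.23 with slerp weights a = sin((1−f)δ)/sin δ ≈ 0.798, b = sin(fδ)/sin δ ≈ 0.249.
p = a·p₁ + b·p₂ ≈ (0.195, 0.683, -0.704); φ = arcsin(p_z) ≈ -44.71°, λ = atan2(p_y, p_x) ≈ 74.05°.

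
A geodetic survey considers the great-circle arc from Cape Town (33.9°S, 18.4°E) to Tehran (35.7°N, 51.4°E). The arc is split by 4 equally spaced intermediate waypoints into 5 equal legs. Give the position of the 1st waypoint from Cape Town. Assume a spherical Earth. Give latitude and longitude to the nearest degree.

≈ 20°S, 26°E

The haversine formula gives a central angle δ ≈ 1.329 rad (76.1°) between the endpoints.
Interpolate at f = 1/5 with slerp weights a = sin((1−f)δ)/sin δ ≈ 0.900, b = sin(fδ)/sin δ ≈ 0.270.
p = a·p₁ + b·p₂ ≈ (0.846, 0.407, -0.344); φ = arcsin(p_z) ≈ -20.13°, λ = atan2(p_y, p_x) ≈ 25.72°.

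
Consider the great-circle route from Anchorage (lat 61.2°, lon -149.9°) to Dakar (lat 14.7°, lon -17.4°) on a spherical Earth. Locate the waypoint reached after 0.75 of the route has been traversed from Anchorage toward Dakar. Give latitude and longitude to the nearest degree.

≈ lat 37°, lon -28°

Convert each endpoint to a unit vector on the sphere (x = cos φ cos λ, y = cos φ sin λ, z = sin φ).
The central angle between the endpoints is δ = arccos(p₁·p₂) ≈ 1.663 rad (95.3°).
Interpolate at f = 0.75 with slerp weights a = sin((1−f)δ)/sin δ ≈ 0.406, b = sin(fδ)/sin δ ≈ 0.952.
p = a·p₁ + b·p₂ ≈ (0.710, -0.373, 0.597); φ = arcsin(p_z) ≈ 36.67°, λ = atan2(p_y, p_x) ≈ -27.75°.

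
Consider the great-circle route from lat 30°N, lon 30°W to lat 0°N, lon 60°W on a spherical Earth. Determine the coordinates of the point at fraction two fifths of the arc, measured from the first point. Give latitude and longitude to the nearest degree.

≈ lat 19°N, lon 43°W

From cos δ = sin φ₁ sin φ₂ + cos φ₁ cos φ₂ cos Δλ, the central angle is δ ≈ 0.723 rad (41.4°).
Interpolate at f = 2/5 with slerp weights a = sin((1−f)δ)/sin δ ≈ 0.635, b = sin(fδ)/sin δ ≈ 0.431.
p = a·p₁ + b·p₂ ≈ (0.692, -0.648, 0.318); φ = arcsin(p_z) ≈ 18.52°, λ = atan2(p_y, p_x) ≈ -43.14°.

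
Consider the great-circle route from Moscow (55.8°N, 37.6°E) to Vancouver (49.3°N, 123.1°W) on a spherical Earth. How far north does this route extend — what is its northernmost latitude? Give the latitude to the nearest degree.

The great circle lies in the plane with unit normal n̂ = (p₁ × p₂)/|p₁ × p₂|.
Here n̂_z ≈ -0.126; the vertex latitude is φ_max = arccos|n̂_z| ≈ 82.7°.

≈ 83°N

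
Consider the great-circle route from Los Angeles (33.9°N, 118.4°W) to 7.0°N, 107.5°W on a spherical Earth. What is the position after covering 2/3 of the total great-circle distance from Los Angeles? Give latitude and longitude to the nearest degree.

The haversine formula gives a central angle δ ≈ 0.501 rad (28.7°) between the endpoints.
Interpolate at f = 2/3 with slerp weights a = sin((1−f)δ)/sin δ ≈ 0.346, b = sin(fδ)/sin δ ≈ 0.683.
p = a·p₁ + b·p₂ ≈ (-0.340, -0.899, 0.276); φ = arcsin(p_z) ≈ 16.03°, λ = atan2(p_y, p_x) ≈ -110.74°.

≈ 16°N, 111°W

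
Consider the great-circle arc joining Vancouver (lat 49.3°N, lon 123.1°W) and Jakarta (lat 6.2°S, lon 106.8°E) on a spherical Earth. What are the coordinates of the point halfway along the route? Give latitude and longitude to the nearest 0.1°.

≈ lat 40.5°N, lon 147.8°E

The haversine formula gives a central angle δ ≈ 2.094 rad (120.0°) between the endpoints.
Interpolate at f = 1/2 with slerp weights a = sin((1−f)δ)/sin δ ≈ 0.999, b = sin(fδ)/sin δ ≈ 0.999.
p = a·p₁ + b·p₂ ≈ (-0.643, 0.405, 0.650); φ = arcsin(p_z) ≈ 40.53°, λ = atan2(p_y, p_x) ≈ 147.78°.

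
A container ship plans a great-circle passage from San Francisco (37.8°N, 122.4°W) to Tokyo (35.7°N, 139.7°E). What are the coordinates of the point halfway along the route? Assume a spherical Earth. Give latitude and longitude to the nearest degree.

≈ 49°N, 172°W

Convert each endpoint to a unit vector on the sphere (x = cos φ cos λ, y = cos φ sin λ, z = sin φ).
The central angle between the endpoints is δ = arccos(p₁·p₂) ≈ 1.298 rad (74.4°).
Interpolate at f = 1/2 with slerp weights a = sin((1−f)δ)/sin δ ≈ 0.628, b = sin(fδ)/sin δ ≈ 0.628.
p = a·p₁ + b·p₂ ≈ (-0.654, -0.089, 0.751); φ = arcsin(p_z) ≈ 48.67°, λ = atan2(p_y, p_x) ≈ -172.25°.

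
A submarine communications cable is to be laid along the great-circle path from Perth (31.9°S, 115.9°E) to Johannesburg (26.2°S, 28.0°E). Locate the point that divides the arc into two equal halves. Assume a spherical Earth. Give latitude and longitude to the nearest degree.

≈ 38°S, 70°E

Write both endpoints as unit vectors p₁, p₂ with components (cos φ cos λ, cos φ sin λ, sin φ).
The central angle between the endpoints is δ = arccos(p₁·p₂) ≈ 1.307 rad (74.9°).
Interpolate at f = 1/2 with slerp weights a = sin((1−f)δ)/sin δ ≈ 0.630, b = sin(fδ)/sin δ ≈ 0.630.
p = a·p₁ + b·p₂ ≈ (0.265, 0.746, -0.611); φ = arcsin(p_z) ≈ -37.64°, λ = atan2(p_y, p_x) ≈ 70.42°.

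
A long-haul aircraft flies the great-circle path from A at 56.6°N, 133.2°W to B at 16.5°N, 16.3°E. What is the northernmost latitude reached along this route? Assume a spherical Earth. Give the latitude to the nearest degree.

≈ 74°N

The great circle lies in the plane with unit normal n̂ = (p₁ × p₂)/|p₁ × p₂|.
Here n̂_z ≈ +0.274; the vertex latitude is φ_max = arccos|n̂_z| ≈ 74.1°.
Check via Clairaut: cos φ_max = |cos φ₁| · sin C = cos(56.6°)·sin(29.9°) ≈ 0.274, again giving ≈ 74.1°.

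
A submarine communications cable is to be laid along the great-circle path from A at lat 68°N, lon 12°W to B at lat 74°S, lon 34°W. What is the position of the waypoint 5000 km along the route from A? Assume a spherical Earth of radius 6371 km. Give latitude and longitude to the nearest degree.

≈ lat 23°N, lon 20°W

The haversine formula gives a central angle δ ≈ 2.491 rad (142.7°) between the endpoints. The total great-circle distance is δ·R ≈ 2.491 × 6371 ≈ 15868 km, so the target fraction is f = 5000/15868 ≈ 0.315.
Interpolate at f ≈ 0.315 with slerp weights a = sin((1−f)δ)/sin δ ≈ 1.635, b = sin(fδ)/sin δ ≈ 1.166.
p = a·p₁ + b·p₂ ≈ (0.866, -0.307, 0.395); φ = arcsin(p_z) ≈ 23.28°, λ = atan2(p_y, p_x) ≈ -19.53°.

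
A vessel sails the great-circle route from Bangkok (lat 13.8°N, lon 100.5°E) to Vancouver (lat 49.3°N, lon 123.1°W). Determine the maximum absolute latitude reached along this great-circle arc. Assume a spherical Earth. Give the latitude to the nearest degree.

The great circle lies in the plane with unit normal n̂ = (p₁ × p₂)/|p₁ × p₂|.
Here n̂_z ≈ +0.455; the vertex latitude is φ_max = arccos|n̂_z| ≈ 63.0°.

≈ 63°N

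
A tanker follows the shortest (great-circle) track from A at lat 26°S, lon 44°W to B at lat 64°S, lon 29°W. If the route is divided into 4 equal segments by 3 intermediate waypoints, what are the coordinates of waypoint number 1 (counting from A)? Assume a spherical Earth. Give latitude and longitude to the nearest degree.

≈ lat 36°S, lon 42°W

From cos δ = sin φ₁ sin φ₂ + cos φ₁ cos φ₂ cos Δλ, the central angle is δ ≈ 0.685 rad (39.2°).
Interpolate at f = 1/4 with slerp weights a = sin((1−f)δ)/sin δ ≈ 0.777, b = sin(fδ)/sin δ ≈ 0.269.
p = a·p₁ + b·p₂ ≈ (0.605, -0.542, -0.583); φ = arcsin(p_z) ≈ -35.63°, λ = atan2(p_y, p_x) ≈ -41.85°.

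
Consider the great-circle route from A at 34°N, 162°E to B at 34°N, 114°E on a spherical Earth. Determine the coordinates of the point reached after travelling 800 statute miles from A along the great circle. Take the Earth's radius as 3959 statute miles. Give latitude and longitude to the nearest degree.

Write both endpoints as unit vectors p₁, p₂ with components (cos φ cos λ, cos φ sin λ, sin φ).
The central angle between the endpoints is δ = arccos(p₁·p₂) ≈ 0.688 rad (39.4°). The total great-circle distance is δ·R ≈ 0.688 × 3959 ≈ 2723 mi, so the target fraction is f = 800/2723 ≈ 0.294.
Interpolate at f ≈ 0.294 with slerp weights a = sin((1−f)δ)/sin δ ≈ 0.735, b = sin(fδ)/sin δ ≈ 0.316.
p = a·p₁ + b·p₂ ≈ (-0.686, 0.428, 0.588); φ = arcsin(p_z) ≈ 36.02°, λ = atan2(p_y, p_x) ≈ 148.07°.

≈ 36°N, 148°E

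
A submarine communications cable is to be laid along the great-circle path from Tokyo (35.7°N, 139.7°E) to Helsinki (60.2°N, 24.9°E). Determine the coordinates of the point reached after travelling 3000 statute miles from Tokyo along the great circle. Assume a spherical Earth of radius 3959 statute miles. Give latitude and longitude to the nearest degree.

≈ 66°N, 86°E

The haversine formula gives a central angle δ ≈ 1.227 rad (70.3°) between the endpoints. The total great-circle distance is δ·R ≈ 1.227 × 3959 ≈ 4858 mi, so the target fraction is f = 3000/4858 ≈ 0.618.
Interpolate at f ≈ 0.618 with slerp weights a = sin((1−f)δ)/sin δ ≈ 0.480, b = sin(fδ)/sin δ ≈ 0.730.
p = a·p₁ + b·p₂ ≈ (0.032, 0.405, 0.914); φ = arcsin(p_z) ≈ 66.03°, λ = atan2(p_y, p_x) ≈ 85.54°.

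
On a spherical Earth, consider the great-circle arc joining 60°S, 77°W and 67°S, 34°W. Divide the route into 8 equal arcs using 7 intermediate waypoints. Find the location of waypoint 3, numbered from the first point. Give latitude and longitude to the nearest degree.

Write both endpoints as unit vectors p₁, p₂ with components (cos φ cos λ, cos φ sin λ, sin φ).
The central angle between the endpoints is δ = arccos(p₁·p₂) ≈ 0.348 rad (19.9°).
Interpolate at f = 3/8 with slerp weights a = sin((1−f)δ)/sin δ ≈ 0.633, b = sin(fδ)/sin δ ≈ 0.382.
p = a·p₁ + b·p₂ ≈ (0.195, -0.392, -0.899); φ = arcsin(p_z) ≈ -64.06°, λ = atan2(p_y, p_x) ≈ -63.56°.

≈ 64°S, 64°W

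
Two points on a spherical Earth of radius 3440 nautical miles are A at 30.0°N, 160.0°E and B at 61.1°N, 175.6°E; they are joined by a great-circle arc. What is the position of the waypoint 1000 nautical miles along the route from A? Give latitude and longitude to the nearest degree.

Convert each endpoint to a unit vector on the sphere (x = cos φ cos λ, y = cos φ sin λ, z = sin φ).
The central angle between the endpoints is δ = arccos(p₁·p₂) ≈ 0.572 rad (32.8°). The total great-circle distance is δ·R ≈ 0.572 × 3440 ≈ 1967 nmi, so the target fraction is f = 1000/1967 ≈ 0.508.
Interpolate at f ≈ 0.508 with slerp weights a = sin((1−f)δ)/sin δ ≈ 0.513, b = sin(fδ)/sin δ ≈ 0.530.
p = a·p₁ + b·p₂ ≈ (-0.672, 0.172, 0.720); φ = arcsin(p_z) ≈ 46.05°, λ = atan2(p_y, p_x) ≈ 165.69°.

≈ 46°N, 166°E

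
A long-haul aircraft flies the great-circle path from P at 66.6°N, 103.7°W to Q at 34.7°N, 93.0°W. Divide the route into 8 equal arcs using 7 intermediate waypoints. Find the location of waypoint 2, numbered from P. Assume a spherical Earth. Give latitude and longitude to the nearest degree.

Write both endpoints as unit vectors p₁, p₂ with components (cos φ cos λ, cos φ sin λ, sin φ).
The central angle between the endpoints is δ = arccos(p₁·p₂) ≈ 0.567 rad (32.5°).
Interpolate at f = 2/8 with slerp weights a = sin((1−f)δ)/sin δ ≈ 0.768, b = sin(fδ)/sin δ ≈ 0.263.
p = a·p₁ + b·p₂ ≈ (-0.084, -0.512, 0.855); φ = arcsin(p_z) ≈ 58.73°, λ = atan2(p_y, p_x) ≈ -99.26°.

≈ 59°N, 99°W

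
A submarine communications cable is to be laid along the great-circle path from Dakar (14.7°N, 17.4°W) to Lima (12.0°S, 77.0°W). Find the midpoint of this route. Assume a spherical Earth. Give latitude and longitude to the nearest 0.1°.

≈ 1.6°N, 47.4°W

The haversine formula gives a central angle δ ≈ 1.131 rad (64.8°) between the endpoints.
Interpolate at f = 1/2 with slerp weights a = sin((1−f)δ)/sin δ ≈ 0.592, b = sin(fδ)/sin δ ≈ 0.592.
p = a·p₁ + b·p₂ ≈ (0.677, -0.736, 0.027); φ = arcsin(p_z) ≈ 1.56°, λ = atan2(p_y, p_x) ≈ -47.38°.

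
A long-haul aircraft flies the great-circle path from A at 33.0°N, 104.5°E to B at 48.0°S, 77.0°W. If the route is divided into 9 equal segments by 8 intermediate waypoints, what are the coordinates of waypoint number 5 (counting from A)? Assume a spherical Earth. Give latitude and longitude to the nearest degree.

≈ 58°S, 112°E

Convert each endpoint to a unit vector on the sphere (x = cos φ cos λ, y = cos φ sin λ, z = sin φ).
The central angle between the endpoints is δ = arccos(p₁·p₂) ≈ 2.879 rad (165.0°).
Interpolate at f = 5/9 with slerp weights a = sin((1−f)δ)/sin δ ≈ 3.691, b = sin(fδ)/sin δ ≈ 3.851.
p = a·p₁ + b·p₂ ≈ (-0.195, 0.486, -0.852); φ = arcsin(p_z) ≈ -58.43°, λ = atan2(p_y, p_x) ≈ 111.90°.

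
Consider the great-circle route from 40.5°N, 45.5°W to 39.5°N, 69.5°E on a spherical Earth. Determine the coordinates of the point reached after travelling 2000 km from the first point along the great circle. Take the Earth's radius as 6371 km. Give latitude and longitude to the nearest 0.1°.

Convert each endpoint to a unit vector on the sphere (x = cos φ cos λ, y = cos φ sin λ, z = sin φ).
The central angle between the endpoints is δ = arccos(p₁·p₂) ≈ 1.405 rad (80.5°). The total great-circle distance is δ·R ≈ 1.405 × 6371 ≈ 8951 km, so the target fraction is f = 2000/8951 ≈ 0.223.
Interpolate at f ≈ 0.223 with slerp weights a = sin((1−f)δ)/sin δ ≈ 0.899, b = sin(fδ)/sin δ ≈ 0.313.
p = a·p₁ + b·p₂ ≈ (0.564, -0.262, 0.783); φ = arcsin(p_z) ≈ 51.56°, λ = atan2(p_y, p_x) ≈ -24.88°.

≈ 51.6°N, 24.9°W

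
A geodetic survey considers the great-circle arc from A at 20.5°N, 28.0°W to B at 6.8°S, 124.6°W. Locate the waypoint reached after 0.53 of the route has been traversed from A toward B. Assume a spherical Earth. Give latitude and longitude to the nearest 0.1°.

≈ 9.3°N, 81.0°W

From cos δ = sin φ₁ sin φ₂ + cos φ₁ cos φ₂ cos Δλ, the central angle is δ ≈ 1.720 rad (98.5°).
Interpolate at f = 0.53 with slerp weights a = sin((1−f)δ)/sin δ ≈ 0.731, b = sin(fδ)/sin δ ≈ 0.799.
p = a·p₁ + b·p₂ ≈ (0.154, -0.975, 0.161); φ = arcsin(p_z) ≈ 9.29°, λ = atan2(p_y, p_x) ≈ -81.02°.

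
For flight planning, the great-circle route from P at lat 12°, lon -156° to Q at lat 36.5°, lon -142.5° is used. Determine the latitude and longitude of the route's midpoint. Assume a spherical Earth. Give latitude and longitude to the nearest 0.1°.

≈ lat 24.4°, lon -149.9°

From cos δ = sin φ₁ sin φ₂ + cos φ₁ cos φ₂ cos Δλ, the central angle is δ ≈ 0.477 rad (27.3°).
Interpolate at f = 1/2 with slerp weights a = sin((1−f)δ)/sin δ ≈ 0.515, b = sin(fδ)/sin δ ≈ 0.515.
p = a·p₁ + b·p₂ ≈ (-0.788, -0.457, 0.413); φ = arcsin(p_z) ≈ 24.40°, λ = atan2(p_y, p_x) ≈ -149.91°.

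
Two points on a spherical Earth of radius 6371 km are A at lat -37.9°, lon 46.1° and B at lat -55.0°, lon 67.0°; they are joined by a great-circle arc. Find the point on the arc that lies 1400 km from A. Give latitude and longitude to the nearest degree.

≈ lat -48°, lon 56°

Write both endpoints as unit vectors p₁, p₂ with components (cos φ cos λ, cos φ sin λ, sin φ).
The central angle between the endpoints is δ = arccos(p₁·p₂) ≈ 0.387 rad (22.2°). The total great-circle distance is δ·R ≈ 0.387 × 6371 ≈ 2466 km, so the target fraction is f = 1400/2466 ≈ 0.568.
Interpolate at f ≈ 0.568 with slerp weights a = sin((1−f)δ)/sin δ ≈ 0.441, b = sin(fδ)/sin δ ≈ 0.577.
p = a·p₁ + b·p₂ ≈ (0.371, 0.556, -0.744); φ = arcsin(p_z) ≈ -48.08°, λ = atan2(p_y, p_x) ≈ 56.29°.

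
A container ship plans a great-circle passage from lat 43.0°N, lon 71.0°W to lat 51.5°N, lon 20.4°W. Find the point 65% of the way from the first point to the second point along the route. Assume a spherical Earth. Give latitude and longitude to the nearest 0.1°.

Convert each endpoint to a unit vector on the sphere (x = cos φ cos λ, y = cos φ sin λ, z = sin φ).
The central angle between the endpoints is δ = arccos(p₁·p₂) ≈ 0.605 rad (34.6°).
Interpolate at f = 0.65 with slerp weights a = sin((1−f)δ)/sin δ ≈ 0.369, b = sin(fδ)/sin δ ≈ 0.674.
p = a·p₁ + b·p₂ ≈ (0.481, -0.402, 0.779); φ = arcsin(p_z) ≈ 51.19°, λ = atan2(p_y, p_x) ≈ -39.86°.

≈ lat 51.2°N, lon 39.9°W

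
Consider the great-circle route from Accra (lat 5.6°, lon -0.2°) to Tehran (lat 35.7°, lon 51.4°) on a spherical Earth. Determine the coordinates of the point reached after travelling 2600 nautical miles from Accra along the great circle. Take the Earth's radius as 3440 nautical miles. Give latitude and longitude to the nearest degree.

≈ lat 31°, lon 37°

The haversine formula gives a central angle δ ≈ 0.978 rad (56.0°) between the endpoints. The total great-circle distance is δ·R ≈ 0.978 × 3440 ≈ 3363 nmi, so the target fraction is f = 2600/3363 ≈ 0.773.
Interpolate at f ≈ 0.773 with slerp weights a = sin((1−f)δ)/sin δ ≈ 0.265, b = sin(fδ)/sin δ ≈ 0.827.
p = a·p₁ + b·p₂ ≈ (0.683, 0.524, 0.509); φ = arcsin(p_z) ≈ 30.57°, λ = atan2(p_y, p_x) ≈ 37.49°.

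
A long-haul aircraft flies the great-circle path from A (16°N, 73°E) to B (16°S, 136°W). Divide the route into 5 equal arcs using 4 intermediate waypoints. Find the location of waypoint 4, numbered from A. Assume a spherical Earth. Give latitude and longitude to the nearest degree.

Convert each endpoint to a unit vector on the sphere (x = cos φ cos λ, y = cos φ sin λ, z = sin φ).
The central angle between the endpoints is δ = arccos(p₁·p₂) ≈ 2.655 rad (152.1°).
Interpolate at f = 4/5 with slerp weights a = sin((1−f)δ)/sin δ ≈ 1.084, b = sin(fδ)/sin δ ≈ 1.821.
p = a·p₁ + b·p₂ ≈ (-0.954, -0.219, -0.203); φ = arcsin(p_z) ≈ -11.72°, λ = atan2(p_y, p_x) ≈ -167.06°.

≈ (12°S, 167°W)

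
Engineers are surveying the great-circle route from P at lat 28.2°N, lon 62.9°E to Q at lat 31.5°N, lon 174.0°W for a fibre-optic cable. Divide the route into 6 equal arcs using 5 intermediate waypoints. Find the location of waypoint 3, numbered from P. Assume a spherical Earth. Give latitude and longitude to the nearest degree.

Write both endpoints as unit vectors p₁, p₂ with components (cos φ cos λ, cos φ sin λ, sin φ).
The central angle between the endpoints is δ = arccos(p₁·p₂) ≈ 1.735 rad (99.4°).
Interpolate at f = 3/6 with slerp weights a = sin((1−f)δ)/sin δ ≈ 0.773, b = sin(fδ)/sin δ ≈ 0.773.
p = a·p₁ + b·p₂ ≈ (-0.345, 0.538, 0.769); φ = arcsin(p_z) ≈ 50.29°, λ = atan2(p_y, p_x) ≈ 122.70°.

≈ lat 50°N, lon 123°E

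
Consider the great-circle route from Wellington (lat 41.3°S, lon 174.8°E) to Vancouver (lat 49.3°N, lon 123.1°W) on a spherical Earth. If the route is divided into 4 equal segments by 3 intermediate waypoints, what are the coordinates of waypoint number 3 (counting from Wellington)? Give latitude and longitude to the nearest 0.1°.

The haversine formula gives a central angle δ ≈ 1.845 rad (105.7°) between the endpoints.
Interpolate at f = 3/4 with slerp weights a = sin((1−f)δ)/sin δ ≈ 0.462, b = sin(fδ)/sin δ ≈ 1.021.
p = a·p₁ + b·p₂ ≈ (-0.710, -0.526, 0.469); φ = arcsin(p_z) ≈ 27.95°, λ = atan2(p_y, p_x) ≈ -143.44°.

≈ lat 28.0°N, lon 143.4°W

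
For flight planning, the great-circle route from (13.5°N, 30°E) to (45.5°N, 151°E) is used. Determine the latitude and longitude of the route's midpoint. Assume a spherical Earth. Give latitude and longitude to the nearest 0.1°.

≈ (47.8°N, 74.5°E)

Convert each endpoint to a unit vector on the sphere (x = cos φ cos λ, y = cos φ sin λ, z = sin φ).
The central angle between the endpoints is δ = arccos(p₁·p₂) ≈ 1.756 rad (100.6°).
Interpolate at f = 1/2 with slerp weights a = sin((1−f)δ)/sin δ ≈ 0.783, b = sin(fδ)/sin δ ≈ 0.783.
p = a·p₁ + b·p₂ ≈ (0.179, 0.647, 0.741); φ = arcsin(p_z) ≈ 47.84°, λ = atan2(p_y, p_x) ≈ 74.50°.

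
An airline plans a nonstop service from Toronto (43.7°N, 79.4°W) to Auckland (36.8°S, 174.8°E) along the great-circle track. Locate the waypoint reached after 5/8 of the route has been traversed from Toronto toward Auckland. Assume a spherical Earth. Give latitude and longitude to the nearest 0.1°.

Write both endpoints as unit vectors p₁, p₂ with components (cos φ cos λ, cos φ sin λ, sin φ).
The central angle between the endpoints is δ = arccos(p₁·p₂) ≈ 2.179 rad (124.9°).
Interpolate at f = 5/8 with slerp weights a = sin((1−f)δ)/sin δ ≈ 0.889, b = sin(fδ)/sin δ ≈ 1.192.
p = a·p₁ + b·p₂ ≈ (-0.832, -0.545, -0.100); φ = arcsin(p_z) ≈ -5.75°, λ = atan2(p_y, p_x) ≈ -146.79°.

≈ (5.7°S, 146.8°W)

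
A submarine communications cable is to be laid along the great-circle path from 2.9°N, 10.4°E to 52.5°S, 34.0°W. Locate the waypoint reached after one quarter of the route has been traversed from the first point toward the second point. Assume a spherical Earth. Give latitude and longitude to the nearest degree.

Convert each endpoint to a unit vector on the sphere (x = cos φ cos λ, y = cos φ sin λ, z = sin φ).
The central angle between the endpoints is δ = arccos(p₁·p₂) ≈ 1.166 rad (66.8°).
Interpolate at f = 1/4 with slerp weights a = sin((1−f)δ)/sin δ ≈ 0.835, b = sin(fδ)/sin δ ≈ 0.313.
p = a·p₁ + b·p₂ ≈ (0.978, 0.044, -0.206); φ = arcsin(p_z) ≈ -11.87°, λ = atan2(p_y, p_x) ≈ 2.58°.

≈ 12°S, 3°E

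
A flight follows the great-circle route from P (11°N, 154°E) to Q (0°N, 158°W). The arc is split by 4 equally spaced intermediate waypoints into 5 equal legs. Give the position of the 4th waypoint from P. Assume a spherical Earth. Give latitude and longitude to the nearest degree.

Convert each endpoint to a unit vector on the sphere (x = cos φ cos λ, y = cos φ sin λ, z = sin φ).
The central angle between the endpoints is δ = arccos(p₁·p₂) ≈ 0.854 rad (48.9°).
Interpolate at f = 4/5 with slerp weights a = sin((1−f)δ)/sin δ ≈ 0.225, b = sin(fδ)/sin δ ≈ 0.837.
p = a·p₁ + b·p₂ ≈ (-0.975, -0.217, 0.043); φ = arcsin(p_z) ≈ 2.47°, λ = atan2(p_y, p_x) ≈ -167.48°.

≈ (2°N, 167°W)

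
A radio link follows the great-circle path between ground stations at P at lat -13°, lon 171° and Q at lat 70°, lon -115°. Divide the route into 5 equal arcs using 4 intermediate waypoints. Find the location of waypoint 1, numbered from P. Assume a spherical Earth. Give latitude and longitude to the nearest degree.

≈ lat 5°, lon 177°

Write both endpoints as unit vectors p₁, p₂ with components (cos φ cos λ, cos φ sin λ, sin φ).
The central angle between the endpoints is δ = arccos(p₁·p₂) ≈ 1.691 rad (96.9°).
Interpolate at f = 1/5 with slerp weights a = sin((1−f)δ)/sin δ ≈ 0.983, b = sin(fδ)/sin δ ≈ 0.334.
p = a·p₁ + b·p₂ ≈ (-0.995, 0.046, 0.093); φ = arcsin(p_z) ≈ 5.32°, λ = atan2(p_y, p_x) ≈ 177.33°.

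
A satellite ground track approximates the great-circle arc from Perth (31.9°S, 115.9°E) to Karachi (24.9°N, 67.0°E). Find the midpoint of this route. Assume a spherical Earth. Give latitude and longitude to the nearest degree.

≈ 4°S, 91°E

The haversine formula gives a central angle δ ≈ 1.283 rad (73.5°) between the endpoints.
Interpolate at f = 1/2 with slerp weights a = sin((1−f)δ)/sin δ ≈ 0.624, b = sin(fδ)/sin δ ≈ 0.624.
p = a·p₁ + b·p₂ ≈ (-0.010, 0.998, -0.067); φ = arcsin(p_z) ≈ -3.84°, λ = atan2(p_y, p_x) ≈ 90.59°.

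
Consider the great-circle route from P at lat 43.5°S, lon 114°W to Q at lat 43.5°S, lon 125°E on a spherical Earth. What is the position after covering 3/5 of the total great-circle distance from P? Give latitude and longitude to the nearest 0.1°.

From cos δ = sin φ₁ sin φ₂ + cos φ₁ cos φ₂ cos Δλ, the central angle is δ ≈ 1.367 rad (78.3°).
Interpolate at f = 3/5 with slerp weights a = sin((1−f)δ)/sin δ ≈ 0.531, b = sin(fδ)/sin δ ≈ 0.747.
p = a·p₁ + b·p₂ ≈ (-0.467, 0.092, -0.879); φ = arcsin(p_z) ≈ -61.56°, λ = atan2(p_y, p_x) ≈ 168.88°.

≈ lat 61.6°S, lon 168.9°E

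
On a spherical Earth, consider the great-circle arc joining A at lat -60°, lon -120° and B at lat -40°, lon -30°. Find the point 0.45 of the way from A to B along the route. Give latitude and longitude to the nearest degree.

≈ lat -60°, lon -68°

Convert each endpoint to a unit vector on the sphere (x = cos φ cos λ, y = cos φ sin λ, z = sin φ).
The central angle between the endpoints is δ = arccos(p₁·p₂) ≈ 0.980 rad (56.2°).
Interpolate at f = 0.45 with slerp weights a = sin((1−f)δ)/sin δ ≈ 0.618, b = sin(fδ)/sin δ ≈ 0.514.
p = a·p₁ + b·p₂ ≈ (0.186, -0.465, -0.866); φ = arcsin(p_z) ≈ -59.96°, λ = atan2(p_y, p_x) ≈ -68.13°.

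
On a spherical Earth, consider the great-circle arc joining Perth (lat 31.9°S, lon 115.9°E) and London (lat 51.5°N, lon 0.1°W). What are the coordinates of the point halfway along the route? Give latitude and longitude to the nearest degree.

≈ lat 18°N, lon 72°E

The haversine formula gives a central angle δ ≈ 2.272 rad (130.2°) between the endpoints.
Interpolate at f = 1/2 with slerp weights a = sin((1−f)δ)/sin δ ≈ 1.187, b = sin(fδ)/sin δ ≈ 1.187.
p = a·p₁ + b·p₂ ≈ (0.299, 0.905, 0.302); φ = arcsin(p_z) ≈ 17.56°, λ = atan2(p_y, p_x) ≈ 71.74°.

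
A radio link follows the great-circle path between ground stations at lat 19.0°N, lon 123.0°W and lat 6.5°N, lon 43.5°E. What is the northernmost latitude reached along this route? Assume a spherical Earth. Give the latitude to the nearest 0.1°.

The great circle lies in the plane with unit normal n̂ = (p₁ × p₂)/|p₁ × p₂|.
Here n̂_z ≈ +0.456; the vertex latitude is φ_max = arccos|n̂_z| ≈ 62.9°.
Check via Clairaut: cos φ_max = |cos φ₁| · sin C = cos(19.0°)·sin(28.8°) ≈ 0.456, again giving ≈ 62.9°.

≈ 62.9°N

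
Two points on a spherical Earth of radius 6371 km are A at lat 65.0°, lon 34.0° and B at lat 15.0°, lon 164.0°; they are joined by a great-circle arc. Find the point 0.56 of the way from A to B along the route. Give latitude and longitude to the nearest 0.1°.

≈ lat 52.0°, lon 144.1°

Write both endpoints as unit vectors p₁, p₂ with components (cos φ cos λ, cos φ sin λ, sin φ).
The central angle between the endpoints is δ = arccos(p₁·p₂) ≈ 1.599 rad (91.6°).
Interpolate at f = 0.56 with slerp weights a = sin((1−f)δ)/sin δ ≈ 0.647, b = sin(fδ)/sin δ ≈ 0.781.
p = a·p₁ + b·p₂ ≈ (-0.498, 0.361, 0.788); φ = arcsin(p_z) ≈ 52.04°, λ = atan2(p_y, p_x) ≈ 144.09°.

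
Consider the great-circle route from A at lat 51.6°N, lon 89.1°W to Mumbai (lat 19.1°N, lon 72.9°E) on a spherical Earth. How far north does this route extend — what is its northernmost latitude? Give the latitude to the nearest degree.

≈ 79°N

The great circle lies in the plane with unit normal n̂ = (p₁ × p₂)/|p₁ × p₂|.
Here n̂_z ≈ +0.190; the vertex latitude is φ_max = arccos|n̂_z| ≈ 79.0°.
Check via Clairaut: cos φ_max = |cos φ₁| · sin C = cos(51.6°)·sin(17.8°) ≈ 0.190, again giving ≈ 79.0°.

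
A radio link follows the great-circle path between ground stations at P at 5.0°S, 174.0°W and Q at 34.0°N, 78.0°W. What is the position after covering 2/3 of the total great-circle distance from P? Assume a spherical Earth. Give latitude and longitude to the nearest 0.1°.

Convert each endpoint to a unit vector on the sphere (x = cos φ cos λ, y = cos φ sin λ, z = sin φ).
The central angle between the endpoints is δ = arccos(p₁·p₂) ≈ 1.706 rad (97.8°).
Interpolate at f = 2/3 with slerp weights a = sin((1−f)δ)/sin δ ≈ 0.544, b = sin(fδ)/sin δ ≈ 0.916.
p = a·p₁ + b·p₂ ≈ (-0.381, -0.799, 0.465); φ = arcsin(p_z) ≈ 27.70°, λ = atan2(p_y, p_x) ≈ -115.46°.

≈ 27.7°N, 115.5°W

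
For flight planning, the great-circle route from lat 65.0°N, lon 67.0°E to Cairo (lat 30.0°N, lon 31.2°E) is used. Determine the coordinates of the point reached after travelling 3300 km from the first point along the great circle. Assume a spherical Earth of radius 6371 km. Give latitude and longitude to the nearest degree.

≈ lat 41°N, lon 37°E

Convert each endpoint to a unit vector on the sphere (x = cos φ cos λ, y = cos φ sin λ, z = sin φ).
The central angle between the endpoints is δ = arccos(p₁·p₂) ≈ 0.723 rad (41.4°). The total great-circle distance is δ·R ≈ 0.723 × 6371 ≈ 4605 km, so the target fraction is f = 3300/4605 ≈ 0.717.
Interpolate at f ≈ 0.717 with slerp weights a = sin((1−f)δ)/sin δ ≈ 0.307, b = sin(fδ)/sin δ ≈ 0.749.
p = a·p₁ + b·p₂ ≈ (0.605, 0.455, 0.653); φ = arcsin(p_z) ≈ 40.76°, λ = atan2(p_y, p_x) ≈ 36.96°.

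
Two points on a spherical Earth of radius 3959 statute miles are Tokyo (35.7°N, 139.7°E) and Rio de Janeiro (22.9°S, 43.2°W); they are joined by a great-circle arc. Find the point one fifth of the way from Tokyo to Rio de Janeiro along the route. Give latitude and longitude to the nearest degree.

From cos δ = sin φ₁ sin φ₂ + cos φ₁ cos φ₂ cos Δλ, the central angle is δ ≈ 2.914 rad (167.0°).
Interpolate at f = 1/5 with slerp weights a = sin((1−f)δ)/sin δ ≈ 3.210, b = sin(fδ)/sin δ ≈ 2.438.
p = a·p₁ + b·p₂ ≈ (-0.351, 0.149, 0.925); φ = arcsin(p_z) ≈ 67.60°, λ = atan2(p_y, p_x) ≈ 157.05°.

≈ 68°N, 157°E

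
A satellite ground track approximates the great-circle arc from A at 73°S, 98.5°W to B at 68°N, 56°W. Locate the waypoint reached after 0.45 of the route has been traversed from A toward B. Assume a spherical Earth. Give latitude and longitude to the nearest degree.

From cos δ = sin φ₁ sin φ₂ + cos φ₁ cos φ₂ cos Δλ, the central angle is δ ≈ 2.508 rad (143.7°).
Interpolate at f = 0.45 with slerp weights a = sin((1−f)δ)/sin δ ≈ 1.658, b = sin(fδ)/sin δ ≈ 1.527.
p = a·p₁ + b·p₂ ≈ (0.248, -0.954, -0.170); φ = arcsin(p_z) ≈ -9.81°, λ = atan2(p_y, p_x) ≈ -75.41°.

≈ 10°S, 75°W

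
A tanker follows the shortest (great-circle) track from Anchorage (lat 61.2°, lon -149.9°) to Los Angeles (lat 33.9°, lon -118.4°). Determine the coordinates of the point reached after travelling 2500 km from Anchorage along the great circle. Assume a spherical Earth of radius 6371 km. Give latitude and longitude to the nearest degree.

≈ lat 44°, lon -126°

Convert each endpoint to a unit vector on the sphere (x = cos φ cos λ, y = cos φ sin λ, z = sin φ).
The central angle between the endpoints is δ = arccos(p₁·p₂) ≈ 0.592 rad (33.9°). The total great-circle distance is δ·R ≈ 0.592 × 6371 ≈ 3773 km, so the target fraction is f = 2500/3773 ≈ 0.663.
Interpolate at f ≈ 0.663 with slerp weights a = sin((1−f)δ)/sin δ ≈ 0.356, b = sin(fδ)/sin δ ≈ 0.685.
p = a·p₁ + b·p₂ ≈ (-0.419, -0.586, 0.694); φ = arcsin(p_z) ≈ 43.92°, λ = atan2(p_y, p_x) ≈ -125.54°.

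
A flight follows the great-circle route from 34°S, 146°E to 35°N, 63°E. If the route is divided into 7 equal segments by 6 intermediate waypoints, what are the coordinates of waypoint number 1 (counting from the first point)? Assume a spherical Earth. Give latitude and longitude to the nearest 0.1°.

From cos δ = sin φ₁ sin φ₂ + cos φ₁ cos φ₂ cos Δλ, the central angle is δ ≈ 1.811 rad (103.8°).
Interpolate at f = 1/7 with slerp weights a = sin((1−f)δ)/sin δ ≈ 1.029, b = sin(fδ)/sin δ ≈ 0.263.
p = a·p₁ + b·p₂ ≈ (-0.610, 0.669, -0.425); φ = arcsin(p_z) ≈ -25.12°, λ = atan2(p_y, p_x) ≈ 132.32°.

≈ 25.1°S, 132.3°E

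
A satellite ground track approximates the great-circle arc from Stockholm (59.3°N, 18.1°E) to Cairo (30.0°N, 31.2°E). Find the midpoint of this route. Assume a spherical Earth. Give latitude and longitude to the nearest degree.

Write both endpoints as unit vectors p₁, p₂ with components (cos φ cos λ, cos φ sin λ, sin φ).
The central angle between the endpoints is δ = arccos(p₁·p₂) ≈ 0.534 rad (30.6°).
Interpolate at f = 1/2 with slerp weights a = sin((1−f)δ)/sin δ ≈ 0.518, b = sin(fδ)/sin δ ≈ 0.518.
p = a·p₁ + b·p₂ ≈ (0.636, 0.315, 0.705); φ = arcsin(p_z) ≈ 44.83°, λ = atan2(p_y, p_x) ≈ 26.35°.

≈ 45°N, 26°E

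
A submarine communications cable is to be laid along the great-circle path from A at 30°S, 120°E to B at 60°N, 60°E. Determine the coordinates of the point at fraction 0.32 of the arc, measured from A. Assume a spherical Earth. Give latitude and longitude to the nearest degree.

≈ 0°N, 106°E

The haversine formula gives a central angle δ ≈ 1.789 rad (102.5°) between the endpoints.
Interpolate at f = 0.32 with slerp weights a = sin((1−f)δ)/sin δ ≈ 0.961, b = sin(fδ)/sin δ ≈ 0.555.
p = a·p₁ + b·p₂ ≈ (-0.277, 0.961, 0.000); φ = arcsin(p_z) ≈ 0.01°, λ = atan2(p_y, p_x) ≈ 106.10°.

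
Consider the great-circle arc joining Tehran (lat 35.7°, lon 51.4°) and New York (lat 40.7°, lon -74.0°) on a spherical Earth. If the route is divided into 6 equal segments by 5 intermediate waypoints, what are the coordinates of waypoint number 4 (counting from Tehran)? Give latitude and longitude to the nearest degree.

From cos δ = sin φ₁ sin φ₂ + cos φ₁ cos φ₂ cos Δλ, the central angle is δ ≈ 1.547 rad (88.6°).
Interpolate at f = 4/6 with slerp weights a = sin((1−f)δ)/sin δ ≈ 0.493, b = sin(fδ)/sin δ ≈ 0.858.
p = a·p₁ + b·p₂ ≈ (0.429, -0.312, 0.847); φ = arcsin(p_z) ≈ 57.94°, λ = atan2(p_y, p_x) ≈ -36.05°.

≈ lat 58°, lon -36°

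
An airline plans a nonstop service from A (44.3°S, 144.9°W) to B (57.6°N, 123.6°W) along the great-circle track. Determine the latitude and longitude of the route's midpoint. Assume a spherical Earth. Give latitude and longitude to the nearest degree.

From cos δ = sin φ₁ sin φ₂ + cos φ₁ cos φ₂ cos Δλ, the central angle is δ ≈ 1.805 rad (103.4°).
Interpolate at f = 1/2 with slerp weights a = sin((1−f)δ)/sin δ ≈ 0.807, b = sin(fδ)/sin δ ≈ 0.807.
p = a·p₁ + b·p₂ ≈ (-0.712, -0.692, 0.118); φ = arcsin(p_z) ≈ 6.76°, λ = atan2(p_y, p_x) ≈ -135.80°.

≈ (7°N, 136°W)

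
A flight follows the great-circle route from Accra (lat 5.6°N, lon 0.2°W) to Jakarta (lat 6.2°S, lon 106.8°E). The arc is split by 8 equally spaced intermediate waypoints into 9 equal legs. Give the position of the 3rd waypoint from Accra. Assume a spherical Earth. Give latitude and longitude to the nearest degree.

The haversine formula gives a central angle δ ≈ 1.875 rad (107.4°) between the endpoints.
Interpolate at f = 3/9 with slerp weights a = sin((1−f)δ)/sin δ ≈ 0.995, b = sin(fδ)/sin δ ≈ 0.613.
p = a·p₁ + b·p₂ ≈ (0.814, 0.580, 0.031); φ = arcsin(p_z) ≈ 1.77°, λ = atan2(p_y, p_x) ≈ 35.49°.

≈ lat 2°N, lon 35°E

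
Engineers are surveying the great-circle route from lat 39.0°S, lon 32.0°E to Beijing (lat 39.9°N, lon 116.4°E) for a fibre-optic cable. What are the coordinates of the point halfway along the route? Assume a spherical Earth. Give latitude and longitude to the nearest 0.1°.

The haversine formula gives a central angle δ ≈ 1.924 rad (110.2°) between the endpoints.
Interpolate at f = 1/2 with slerp weights a = sin((1−f)δ)/sin δ ≈ 0.874, b = sin(fδ)/sin δ ≈ 0.874.
p = a·p₁ + b·p₂ ≈ (0.278, 0.961, 0.011); φ = arcsin(p_z) ≈ 0.61°, λ = atan2(p_y, p_x) ≈ 73.86°.

≈ lat 0.6°N, lon 73.9°E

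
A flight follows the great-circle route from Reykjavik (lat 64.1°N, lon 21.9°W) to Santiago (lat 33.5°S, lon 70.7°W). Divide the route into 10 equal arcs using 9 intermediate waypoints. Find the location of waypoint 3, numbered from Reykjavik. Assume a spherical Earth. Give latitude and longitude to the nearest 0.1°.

≈ lat 36.4°N, lon 46.8°W

From cos δ = sin φ₁ sin φ₂ + cos φ₁ cos φ₂ cos Δλ, the central angle is δ ≈ 1.830 rad (104.9°).
Interpolate at f = 3/10 with slerp weights a = sin((1−f)δ)/sin δ ≈ 0.992, b = sin(fδ)/sin δ ≈ 0.540.
p = a·p₁ + b·p₂ ≈ (0.551, -0.587, 0.594); φ = arcsin(p_z) ≈ 36.44°, λ = atan2(p_y, p_x) ≈ -46.81°.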